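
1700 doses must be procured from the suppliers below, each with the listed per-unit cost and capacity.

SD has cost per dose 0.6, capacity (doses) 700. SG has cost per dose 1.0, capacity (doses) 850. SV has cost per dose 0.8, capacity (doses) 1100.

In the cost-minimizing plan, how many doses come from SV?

1000

Cheapest first:
SD at 0.6: take all 700 doses → 1000 still needed.
SV at 0.8: take 1000 of its 1100 → requirement met.
SG: unused.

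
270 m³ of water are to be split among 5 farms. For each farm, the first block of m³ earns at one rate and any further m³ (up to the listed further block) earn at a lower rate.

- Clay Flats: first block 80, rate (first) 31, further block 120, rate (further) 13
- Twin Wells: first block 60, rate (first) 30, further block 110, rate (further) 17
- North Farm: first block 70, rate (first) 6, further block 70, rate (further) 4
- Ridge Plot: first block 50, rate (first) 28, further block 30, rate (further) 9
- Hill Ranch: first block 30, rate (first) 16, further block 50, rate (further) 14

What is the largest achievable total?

7040

Order all 10 blocks by rate: Clay Flats/T1 31 > Twin Wells/T1 30 > Ridge Plot/T1 28 > Twin Wells/T2 17 > Hill Ranch/T1 16 > Hill Ranch/T2 14 > Clay Flats/T2 13 > Ridge Plot/T2 9 > North Farm/T1 6 > North Farm/T2 4.
Clay Flats/T1 (31): +80 — 190 left.
Twin Wells T1 at 30: fill all 60 — 130 left.
Ridge Plot T1 at 28: fill all 50 — 80 left.
80 remain; put them into Twin Wells T2 at 17.
Total = 31×80 + 30×60 + 28×50 + 17×80 = 7040.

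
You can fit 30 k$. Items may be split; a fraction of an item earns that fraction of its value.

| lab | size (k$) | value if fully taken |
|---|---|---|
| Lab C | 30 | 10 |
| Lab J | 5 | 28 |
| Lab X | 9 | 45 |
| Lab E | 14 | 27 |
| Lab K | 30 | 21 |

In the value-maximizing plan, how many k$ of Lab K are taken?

2

Sort by value density: Lab J 28/5≈5.6, Lab X 45/9≈5, Lab E 27/14≈1.93, Lab K 21/30≈0.7, Lab C 10/30≈0.333.
Take all of Lab J (5 k$, value 28) ; 25 k$ left.
All 9 k$ of Lab X fit (value 45) ; 16 remain.
Lab E: take in full, 14 k$ for value 27 ; 2 left.
2 k$ left: a 2/30 share of Lab K gives 21×2/30 = 1.4.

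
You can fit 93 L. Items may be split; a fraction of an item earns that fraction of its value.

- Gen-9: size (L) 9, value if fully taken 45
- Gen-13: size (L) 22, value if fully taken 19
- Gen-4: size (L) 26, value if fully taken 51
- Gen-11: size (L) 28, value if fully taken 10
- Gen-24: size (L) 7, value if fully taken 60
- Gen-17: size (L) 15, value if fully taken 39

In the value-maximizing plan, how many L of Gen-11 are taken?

Rank by value-to-size ratio: Gen-24 60/7≈8.57, Gen-9 45/9≈5, Gen-17 39/15≈2.6, Gen-4 51/26≈1.96, Gen-13 19/22≈0.864, Gen-11 10/28≈0.357.
Gen-24: take in full, 7 L for value 60 — 86 left.
Gen-9: take in full, 9 L for value 45 — 77 left.
Gen-17: take in full, 15 L for value 39 — 62 left.
All 26 L of Gen-4 fit (value 51) — 36 remain.
Gen-13: take in full, 22 L for value 19 — 14 left.
Fill the last 14 L with part of Gen-11: 14/28 of it earns 5.

14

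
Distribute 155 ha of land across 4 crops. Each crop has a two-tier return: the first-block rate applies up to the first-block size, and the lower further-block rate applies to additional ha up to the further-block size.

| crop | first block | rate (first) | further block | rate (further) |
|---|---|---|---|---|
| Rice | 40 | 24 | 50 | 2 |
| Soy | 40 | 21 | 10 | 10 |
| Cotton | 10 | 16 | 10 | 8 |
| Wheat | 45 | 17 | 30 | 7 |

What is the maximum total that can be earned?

2905

Treat each block as its own option and order by rate: Rice/T1 24 > Soy/T1 21 > Wheat/T1 17 > Cotton/T1 16 > Soy/T2 10 > Cotton/T2 8 > Wheat/T2 7 > Rice/T2 2.
Rice/T1 (24): +40 ; 115 left.
Fill Soy T1 block (40 at 21) ; 75 left.
Wheat/T1 (17): +45 ; 30 left.
Cotton/T1 (16): +10 ; 20 left.
Fill Soy T2 block (10 at 10) ; 10 left.
Cotton/T2 (8): +10 ; 0 left.
Total = 24×40 + 21×40 + 17×45 + 16×10 + 10×10 + 8×10 = 2905.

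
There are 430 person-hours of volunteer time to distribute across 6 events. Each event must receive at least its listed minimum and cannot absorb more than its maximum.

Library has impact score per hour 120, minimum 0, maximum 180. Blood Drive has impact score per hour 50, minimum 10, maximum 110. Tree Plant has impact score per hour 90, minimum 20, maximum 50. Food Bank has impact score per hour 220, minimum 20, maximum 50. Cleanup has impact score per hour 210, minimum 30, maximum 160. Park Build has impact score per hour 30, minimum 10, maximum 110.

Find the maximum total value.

68800

Meeting every minimum uses 0+10+20+20+30+10 = 90 person-hours, leaving 340.
Order the events by impact score per hour: Food Bank 220 > Cleanup 210 > Library 120 > Tree Plant 90 > Blood Drive 50 > Park Build 30.
Food Bank: +30 to 50 (cap) → 310 left.
Cleanup: +130 to 160 (cap) → 180 left.
Library takes 180 more to reach its cap of 180 → 0 left.
Total = 120×180 + 50×10 + 90×20 + 220×50 + 210×160 + 30×10 = 68800.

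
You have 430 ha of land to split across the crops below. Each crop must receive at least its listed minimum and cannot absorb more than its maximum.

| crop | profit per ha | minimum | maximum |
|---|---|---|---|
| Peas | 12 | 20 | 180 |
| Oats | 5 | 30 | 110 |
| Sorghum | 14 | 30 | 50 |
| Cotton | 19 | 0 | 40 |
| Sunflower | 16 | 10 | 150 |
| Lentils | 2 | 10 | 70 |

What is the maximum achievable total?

5830

Meeting every minimum uses 20+30+30+0+10+10 = 100 ha, leaving 330.
Highest profit per ha first: Cotton 19 > Sunflower 16 > Sorghum 14 > Peas 12 > Oats 5 > Lentils 2.
Give Cotton 40 more to hit its cap of 40 → 290 left.
Sunflower: +140 to 150 (cap) → 150 left.
Sorghum takes 20 more to reach its cap of 50 → 130 left.
Only 130 left; Peas takes them to reach 150.
Total = 12×150 + 5×30 + 14×50 + 19×40 + 16×150 + 2×10 = 5830.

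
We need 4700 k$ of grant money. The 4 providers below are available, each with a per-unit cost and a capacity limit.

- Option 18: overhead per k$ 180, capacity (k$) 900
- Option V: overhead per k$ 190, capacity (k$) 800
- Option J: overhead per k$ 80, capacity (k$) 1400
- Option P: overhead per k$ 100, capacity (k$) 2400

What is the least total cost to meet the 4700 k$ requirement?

Fill from the cheapest provider first.
Option J at 80: take all 1400 k$ → 3300 still needed.
Option P at 100: take all 2400 k$ → 900 still needed.
Option 18 (180): use full 900 → 0 k$ to go.
Option V: unused.
Cost = 1400×80 + 2400×100 + 900×180 = 514000.

514000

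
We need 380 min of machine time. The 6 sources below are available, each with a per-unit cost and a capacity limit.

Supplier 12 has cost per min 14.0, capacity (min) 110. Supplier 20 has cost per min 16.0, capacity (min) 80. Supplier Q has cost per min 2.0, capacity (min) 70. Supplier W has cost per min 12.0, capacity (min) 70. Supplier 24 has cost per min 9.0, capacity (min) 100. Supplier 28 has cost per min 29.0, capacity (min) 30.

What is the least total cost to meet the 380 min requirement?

Cheapest first:
Take 70 from Supplier Q at 2.0 ; need 310 more.
Take 100 from Supplier 24 at 9.0 ; need 210 more.
Supplier W at 12.0: take all 70 min ; 140 still needed.
Supplier 12 (14.0): use full 110 ; 30 min to go.
Supplier 20 at 16.0: take 30 of its 80 ; requirement met.
Supplier 28: unused.
Cost = 70×2.0 + 100×9.0 + 70×12.0 + 110×14.0 + 30×16.0 = 3900.

3900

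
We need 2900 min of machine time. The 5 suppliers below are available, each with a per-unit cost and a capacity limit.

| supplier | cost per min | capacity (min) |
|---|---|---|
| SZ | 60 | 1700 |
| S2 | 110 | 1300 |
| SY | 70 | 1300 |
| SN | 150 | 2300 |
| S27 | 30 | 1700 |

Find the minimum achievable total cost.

123000

Fill from the cheapest supplier first.
S27 at 30: take all 1700 min → 1200 still needed.
Take 1200 from SZ at 60 to finish.
SY, S2, SN: unused.
Cost = 1700×30 + 1200×60 = 123000.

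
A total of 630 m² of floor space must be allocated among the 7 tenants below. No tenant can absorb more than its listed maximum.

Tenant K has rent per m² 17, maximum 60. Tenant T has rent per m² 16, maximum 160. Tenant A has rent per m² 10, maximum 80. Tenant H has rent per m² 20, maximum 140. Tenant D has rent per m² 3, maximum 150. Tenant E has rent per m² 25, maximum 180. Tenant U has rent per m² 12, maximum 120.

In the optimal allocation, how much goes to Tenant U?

90

Order the tenants by rent per m²: Tenant E 25 > Tenant H 20 > Tenant K 17 > Tenant T 16 > Tenant U 12 > Tenant A 10 > Tenant D 3.
Tenant E: +180 to 180 (cap) — 450 left.
Tenant H: +140 to 140 (cap) — 310 left.
Tenant K: +60 to 60 (cap) — 250 left.
Give Tenant T 160 to hit its cap of 160 — 90 left.
Tenant U has room for 120 but only 90 remain, so it gets 90.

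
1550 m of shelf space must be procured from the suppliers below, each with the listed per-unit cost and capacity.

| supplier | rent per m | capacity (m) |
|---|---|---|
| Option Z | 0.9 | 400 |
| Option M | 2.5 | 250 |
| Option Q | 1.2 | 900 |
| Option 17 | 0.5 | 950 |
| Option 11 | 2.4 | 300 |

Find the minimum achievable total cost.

Fill from the cheapest supplier first.
Option 17 at 0.5: take all 950 m — 600 still needed.
Option Z at 0.9: take all 400 m — 200 still needed.
Take 200 from Option Q at 1.2 to finish.
Option 11, Option M: unused.
Cost = 950×0.5 + 400×0.9 + 200×1.2 = 1075.

1075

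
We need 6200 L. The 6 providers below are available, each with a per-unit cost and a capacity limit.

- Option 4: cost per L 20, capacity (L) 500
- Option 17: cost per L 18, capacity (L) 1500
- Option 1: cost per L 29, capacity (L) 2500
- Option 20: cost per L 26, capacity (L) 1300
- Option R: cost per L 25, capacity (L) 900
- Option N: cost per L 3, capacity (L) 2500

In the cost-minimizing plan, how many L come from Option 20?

800

Cheapest first:
Option N (3): use full 2500 ; 3700 L to go.
Take 1500 from Option 17 at 18 ; need 2200 more.
Take 500 from Option 4 at 20 ; need 1700 more.
Option R (25): use full 900 ; 800 L to go.
Option 20 at 26: take 800 of its 1300 ; requirement met.
Option 1: unused.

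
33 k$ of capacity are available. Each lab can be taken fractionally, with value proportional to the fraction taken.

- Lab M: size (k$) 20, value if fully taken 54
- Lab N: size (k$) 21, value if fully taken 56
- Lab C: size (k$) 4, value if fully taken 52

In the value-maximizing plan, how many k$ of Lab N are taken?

Best value per unit of size first: Lab C 52/4≈13, Lab M 54/20≈2.7, Lab N 56/21≈2.67.
Take all of Lab C (4 k$, value 52) ; 29 k$ left.
All 20 k$ of Lab M fit (value 54) ; 9 remain.
Fill the last 9 k$ with part of Lab N: 9/21 of it earns 24.

9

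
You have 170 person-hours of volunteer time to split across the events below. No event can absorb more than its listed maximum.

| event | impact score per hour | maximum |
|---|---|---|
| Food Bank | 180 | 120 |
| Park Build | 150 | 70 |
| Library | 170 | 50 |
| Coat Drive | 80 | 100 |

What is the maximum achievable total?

Order the events by impact score per hour: Food Bank 180 > Library 170 > Park Build 150 > Coat Drive 80.
Give Food Bank 120 to hit its cap of 120 — 50 left.
Library: +50 to 50 (cap) — 0 left.
Total = 180×120 + 170×50 = 30100.

30100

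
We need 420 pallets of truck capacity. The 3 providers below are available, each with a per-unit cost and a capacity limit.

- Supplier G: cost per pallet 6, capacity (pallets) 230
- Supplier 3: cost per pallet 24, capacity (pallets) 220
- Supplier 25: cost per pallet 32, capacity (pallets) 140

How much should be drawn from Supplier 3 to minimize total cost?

Cheapest first:
Supplier G (6): use full 230 ; 190 pallets to go.
Take 190 from Supplier 3 at 24 to finish.
Supplier 25: unused.

190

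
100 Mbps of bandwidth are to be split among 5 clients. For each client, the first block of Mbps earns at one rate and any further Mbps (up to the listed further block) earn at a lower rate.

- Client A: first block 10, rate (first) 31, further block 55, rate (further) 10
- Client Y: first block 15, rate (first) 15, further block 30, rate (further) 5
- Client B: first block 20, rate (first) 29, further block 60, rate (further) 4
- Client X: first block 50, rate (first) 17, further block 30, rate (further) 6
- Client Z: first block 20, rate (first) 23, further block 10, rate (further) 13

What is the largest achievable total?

Order all 10 blocks by rate: Client A/first 31 > Client B/first 29 > Client Z/first 23 > Client X/first 17 > Client Y/first 15 > Client Z/second 13 > Client A/second 10 > Client X/second 6 > Client Y/second 5 > Client B/second 4.
Client A/first (31): +10 ; 90 left.
Client B first at 29: fill all 20 ; 70 left.
Client Z first at 23: fill all 20 ; 50 left.
Client X first at 17: fill all 50 ; 0 left.
Total = 31×10 + 29×20 + 23×20 + 17×50 = 2200.

2200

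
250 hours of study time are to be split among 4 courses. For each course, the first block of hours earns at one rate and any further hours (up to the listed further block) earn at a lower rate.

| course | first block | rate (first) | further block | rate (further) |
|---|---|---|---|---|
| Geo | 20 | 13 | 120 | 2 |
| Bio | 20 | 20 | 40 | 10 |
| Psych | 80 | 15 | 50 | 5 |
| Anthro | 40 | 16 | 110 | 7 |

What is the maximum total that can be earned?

3250

Order all 8 blocks by rate: Bio/T1 20 > Anthro/T1 16 > Psych/T1 15 > Geo/T1 13 > Bio/T2 10 > Anthro/T2 7 > Psych/T2 5 > Geo/T2 2.
Bio/T1 (20): +20 — 230 left.
Fill Anthro T1 block (40 at 16) — 190 left.
Fill Psych T1 block (80 at 15) — 110 left.
Geo/T1 (13): +20 — 90 left.
Fill Bio T2 block (40 at 10) — 50 left.
Anthro T2 at 7: only 50 left, fill 50.
Total = 20×20 + 16×40 + 15×80 + 13×20 + 10×40 + 7×50 = 3250.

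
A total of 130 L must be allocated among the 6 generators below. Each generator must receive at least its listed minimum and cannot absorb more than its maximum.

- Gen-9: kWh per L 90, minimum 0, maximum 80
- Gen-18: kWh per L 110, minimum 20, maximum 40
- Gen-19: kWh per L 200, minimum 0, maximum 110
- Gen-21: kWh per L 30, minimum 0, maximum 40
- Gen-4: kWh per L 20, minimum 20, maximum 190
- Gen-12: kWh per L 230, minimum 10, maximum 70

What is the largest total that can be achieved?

Meeting every minimum uses 0+20+0+0+20+10 = 50 L, leaving 80.
Highest kWh per L first: Gen-12 230 > Gen-19 200 > Gen-18 110 > Gen-9 90 > Gen-21 30 > Gen-4 20.
Gen-12 takes 60 more to reach its cap of 70 — 20 left.
Gen-19 has room for 110 more but only 20 remain, so it gets 20.
Total = 110×20 + 200×20 + 20×20 + 230×70 = 22700.

22700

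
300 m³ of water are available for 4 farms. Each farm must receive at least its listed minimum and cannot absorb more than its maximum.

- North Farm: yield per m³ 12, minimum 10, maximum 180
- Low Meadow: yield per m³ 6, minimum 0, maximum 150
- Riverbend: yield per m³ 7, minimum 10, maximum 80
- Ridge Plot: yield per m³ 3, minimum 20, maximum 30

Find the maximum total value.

2900

Meeting every minimum uses 10+0+10+20 = 40 m³, leaving 260.
Order the farms by yield per m³: North Farm 12 > Riverbend 7 > Low Meadow 6 > Ridge Plot 3.
North Farm: +170 to 180 (cap) ; 90 left.
Riverbend takes 70 more to reach its cap of 80 ; 20 left.
Low Meadow has room for 150 more but only 20 remain, so it gets 20.
Total = 12×180 + 6×20 + 7×80 + 3×20 = 2900.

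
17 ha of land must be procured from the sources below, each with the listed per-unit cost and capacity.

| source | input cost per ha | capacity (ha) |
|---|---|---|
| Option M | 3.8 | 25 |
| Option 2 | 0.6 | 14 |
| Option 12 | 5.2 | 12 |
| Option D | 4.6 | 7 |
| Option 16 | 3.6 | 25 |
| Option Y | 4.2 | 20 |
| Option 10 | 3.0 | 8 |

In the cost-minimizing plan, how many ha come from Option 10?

Cheapest first:
Take 14 from Option 2 at 0.6 — need 3 more.
Take 3 from Option 10 at 3.0 to finish.
Option 16, Option M, Option Y, Option D, Option 12: unused.

3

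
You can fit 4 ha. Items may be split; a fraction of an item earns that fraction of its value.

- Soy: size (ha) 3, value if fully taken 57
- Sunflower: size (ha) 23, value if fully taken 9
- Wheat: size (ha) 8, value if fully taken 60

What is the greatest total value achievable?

Sort by value density: Soy 57/3≈19, Wheat 60/8≈7.5, Sunflower 9/23≈0.391.
Take all of Soy (3 ha, value 57) → 1 ha left.
Fill the last 1 ha with part of Wheat: 1/8 of it earns 7.5.
Total value = 64.5.

64.5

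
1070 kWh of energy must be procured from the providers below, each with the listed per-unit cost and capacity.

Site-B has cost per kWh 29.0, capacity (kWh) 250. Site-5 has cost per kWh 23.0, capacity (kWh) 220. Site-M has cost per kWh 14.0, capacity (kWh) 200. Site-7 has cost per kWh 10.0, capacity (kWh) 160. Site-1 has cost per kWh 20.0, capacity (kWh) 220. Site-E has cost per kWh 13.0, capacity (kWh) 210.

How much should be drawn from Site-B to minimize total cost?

Use providers in increasing cost order.
Site-7 at 10.0: take all 160 kWh → 910 still needed.
Site-E at 13.0: take all 210 kWh → 700 still needed.
Take 200 from Site-M at 14.0 → need 500 more.
Site-1 (20.0): use full 220 → 280 kWh to go.
Take 220 from Site-5 at 23.0 → need 60 more.
Take 60 from Site-B at 29.0 to finish.

60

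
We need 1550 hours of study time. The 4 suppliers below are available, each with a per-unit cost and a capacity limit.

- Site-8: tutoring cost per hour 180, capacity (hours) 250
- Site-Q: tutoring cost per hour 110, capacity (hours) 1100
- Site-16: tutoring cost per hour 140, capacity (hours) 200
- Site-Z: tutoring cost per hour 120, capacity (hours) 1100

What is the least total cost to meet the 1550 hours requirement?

175000

Cheapest first:
Site-Q at 110: take all 1100 hours ; 450 still needed.
Take 450 from Site-Z at 120 to finish.
Site-16, Site-8: unused.
Cost = 1100×110 + 450×120 = 175000.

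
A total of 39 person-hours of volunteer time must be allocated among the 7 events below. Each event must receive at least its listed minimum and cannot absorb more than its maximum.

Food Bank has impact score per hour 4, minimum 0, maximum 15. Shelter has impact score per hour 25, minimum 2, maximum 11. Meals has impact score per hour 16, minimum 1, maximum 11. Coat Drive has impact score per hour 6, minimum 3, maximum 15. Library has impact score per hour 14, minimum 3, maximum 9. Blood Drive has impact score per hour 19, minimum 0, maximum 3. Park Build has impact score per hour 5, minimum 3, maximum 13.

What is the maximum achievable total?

Meeting every minimum uses 0+2+1+3+3+0+3 = 12 person-hours, leaving 27.
Highest impact score per hour first: Shelter 25 > Blood Drive 19 > Meals 16 > Library 14 > Coat Drive 6 > Park Build 5 > Food Bank 4.
Shelter: +9 to 11 (cap) → 18 left.
Give Blood Drive 3 more to hit its cap of 3 → 15 left.
Give Meals 10 more to hit its cap of 11 → 5 left.
Library: +5 (room for 6) → 8. Pool exhausted.
Total = 25×11 + 16×11 + 6×3 + 14×8 + 19×3 + 5×3 = 653.

653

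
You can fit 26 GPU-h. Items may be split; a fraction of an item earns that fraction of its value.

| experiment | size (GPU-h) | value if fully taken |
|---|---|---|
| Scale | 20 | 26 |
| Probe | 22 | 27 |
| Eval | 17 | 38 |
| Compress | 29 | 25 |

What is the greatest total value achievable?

Rank by value-to-size ratio: Eval 38/17≈2.24, Scale 26/20≈1.3, Probe 27/22≈1.23, Compress 25/29≈0.862.
Take all of Eval (17 GPU-h, value 38) ; 9 GPU-h left.
Only 9 GPU-h remain; take 9/20 of Scale for value 26×9/20 = 11.7.
Total value = 49.7.

49.7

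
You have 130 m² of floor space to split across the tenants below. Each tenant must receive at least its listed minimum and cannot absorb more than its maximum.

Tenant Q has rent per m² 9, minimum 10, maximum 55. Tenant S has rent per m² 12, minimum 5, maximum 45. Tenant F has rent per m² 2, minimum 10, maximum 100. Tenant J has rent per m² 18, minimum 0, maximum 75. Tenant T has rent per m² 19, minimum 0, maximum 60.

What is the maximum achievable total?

Meeting every minimum uses 10+5+10+0+0 = 25 m², leaving 105.
Order the tenants by rent per m²: Tenant T 19 > Tenant J 18 > Tenant S 12 > Tenant Q 9 > Tenant F 2.
Tenant T takes 60 more to reach its cap of 60 — 45 left.
Only 45 left; Tenant J takes them to reach 45.
Total = 9×10 + 12×5 + 2×10 + 18×45 + 19×60 = 2120.

2120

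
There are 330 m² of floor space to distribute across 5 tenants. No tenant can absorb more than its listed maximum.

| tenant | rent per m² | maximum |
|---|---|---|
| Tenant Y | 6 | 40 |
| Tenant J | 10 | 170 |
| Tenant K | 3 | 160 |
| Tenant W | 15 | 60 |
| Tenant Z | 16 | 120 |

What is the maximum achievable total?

Order the tenants by rent per m²: Tenant Z 16 > Tenant W 15 > Tenant J 10 > Tenant Y 6 > Tenant K 3.
Give Tenant Z 120 to hit its cap of 120 — 210 left.
Tenant W takes 60 to reach its cap of 60 — 150 left.
Tenant J: +150 (room for 170) → 150. Pool exhausted.
Total = 10×150 + 15×60 + 16×120 = 4320.

4320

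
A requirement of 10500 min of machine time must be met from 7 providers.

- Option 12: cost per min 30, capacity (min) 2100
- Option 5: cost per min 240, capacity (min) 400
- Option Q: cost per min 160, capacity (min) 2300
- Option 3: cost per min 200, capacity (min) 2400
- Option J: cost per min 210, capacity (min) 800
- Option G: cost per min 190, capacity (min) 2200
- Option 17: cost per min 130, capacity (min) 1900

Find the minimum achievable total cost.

Use providers in increasing cost order.
Option 12 (30): use full 2100 — 8400 min to go.
Option 17 (130): use full 1900 — 6500 min to go.
Option Q at 160: take all 2300 min — 4200 still needed.
Option G (190): use full 2200 — 2000 min to go.
Option 3 at 200: take 2000 of its 2400 — requirement met.
Option J, Option 5: unused.
Cost = 2100×30 + 1900×130 + 2300×160 + 2200×190 + 2000×200 = 1496000.

1496000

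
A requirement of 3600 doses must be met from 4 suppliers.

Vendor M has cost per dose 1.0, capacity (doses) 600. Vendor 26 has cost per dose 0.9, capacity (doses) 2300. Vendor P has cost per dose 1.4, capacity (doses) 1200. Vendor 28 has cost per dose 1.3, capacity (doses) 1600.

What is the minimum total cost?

Use suppliers in increasing cost order.
Vendor 26 at 0.9: take all 2300 doses — 1300 still needed.
Vendor M (1.0): use full 600 — 700 doses to go.
Take 700 from Vendor 28 at 1.3 to finish.
Vendor P: unused.
Cost = 2300×0.9 + 600×1.0 + 700×1.3 = 3580.

3580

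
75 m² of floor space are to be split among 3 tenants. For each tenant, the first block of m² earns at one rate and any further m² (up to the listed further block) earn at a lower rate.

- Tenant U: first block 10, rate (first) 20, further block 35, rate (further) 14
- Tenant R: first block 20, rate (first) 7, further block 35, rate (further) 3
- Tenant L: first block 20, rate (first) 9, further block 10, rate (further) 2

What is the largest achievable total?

Rank every tier by rate: Tenant U/tier1 20 > Tenant U/tier2 14 > Tenant L/tier1 9 > Tenant R/tier1 7 > Tenant R/tier2 3 > Tenant L/tier2 2.
Fill Tenant U tier1 block (10 at 20) — 65 left.
Fill Tenant U tier2 block (35 at 14) — 30 left.
Fill Tenant L tier1 block (20 at 9) — 10 left.
Tenant R tier1 at 7: only 10 left, fill 10.
Total = 20×10 + 14×35 + 9×20 + 7×10 = 940.

940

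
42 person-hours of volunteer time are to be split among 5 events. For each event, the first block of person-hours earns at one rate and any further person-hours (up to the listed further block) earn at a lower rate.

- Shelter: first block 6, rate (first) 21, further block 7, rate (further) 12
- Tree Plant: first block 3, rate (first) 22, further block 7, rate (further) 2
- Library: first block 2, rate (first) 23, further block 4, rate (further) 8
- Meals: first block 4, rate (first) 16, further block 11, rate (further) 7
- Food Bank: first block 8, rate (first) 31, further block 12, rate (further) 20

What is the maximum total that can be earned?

Rank every tier by rate: Food Bank/first 31 > Library/first 23 > Tree Plant/first 22 > Shelter/first 21 > Food Bank/second 20 > Meals/first 16 > Shelter/second 12 > Library/second 8 > Meals/second 7 > Tree Plant/second 2.
Fill Food Bank first block (8 at 31) → 34 left.
Fill Library first block (2 at 23) → 32 left.
Tree Plant first at 22: fill all 3 → 29 left.
Shelter/first (21): +6 → 23 left.
Fill Food Bank second block (12 at 20) → 11 left.
Meals first at 16: fill all 4 → 7 left.
Shelter/second (12): +7 → 0 left.
Total = 31×8 + 23×2 + 22×3 + 21×6 + 20×12 + 16×4 + 12×7 = 874.

874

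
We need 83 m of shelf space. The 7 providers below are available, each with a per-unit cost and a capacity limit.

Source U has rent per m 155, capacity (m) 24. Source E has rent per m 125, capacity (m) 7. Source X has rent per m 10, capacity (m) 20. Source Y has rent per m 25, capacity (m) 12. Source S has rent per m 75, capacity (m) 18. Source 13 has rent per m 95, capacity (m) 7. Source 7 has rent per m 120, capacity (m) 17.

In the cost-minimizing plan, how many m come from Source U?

2

Use providers in increasing cost order.
Source X at 10: take all 20 m → 63 still needed.
Source Y (25): use full 12 → 51 m to go.
Source S at 75: take all 18 m → 33 still needed.
Source 13 (95): use full 7 → 26 m to go.
Source 7 at 120: take all 17 m → 9 still needed.
Take 7 from Source E at 125 → need 2 more.
Source U (155): take the remaining 2 → done.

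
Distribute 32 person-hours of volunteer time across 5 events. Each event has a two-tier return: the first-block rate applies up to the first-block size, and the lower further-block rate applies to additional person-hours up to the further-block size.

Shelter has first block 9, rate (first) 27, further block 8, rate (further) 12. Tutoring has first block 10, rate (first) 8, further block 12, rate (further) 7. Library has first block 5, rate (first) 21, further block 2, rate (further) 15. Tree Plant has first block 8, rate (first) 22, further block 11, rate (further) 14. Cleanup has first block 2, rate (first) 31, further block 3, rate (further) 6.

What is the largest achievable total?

Rank every tier by rate: Cleanup/T1 31 > Shelter/T1 27 > Tree Plant/T1 22 > Library/T1 21 > Library/T2 15 > Tree Plant/T2 14 > Shelter/T2 12 > Tutoring/T1 8 > Tutoring/T2 7 > Cleanup/T2 6.
Cleanup T1 at 31: fill all 2 → 30 left.
Shelter T1 at 27: fill all 9 → 21 left.
Fill Tree Plant T1 block (8 at 22) → 13 left.
Library/T1 (21): +5 → 8 left.
Library/T2 (15): +2 → 6 left.
6 remain; put them into Tree Plant T2 at 14.
Total = 31×2 + 27×9 + 22×8 + 21×5 + 15×2 + 14×6 = 700.

700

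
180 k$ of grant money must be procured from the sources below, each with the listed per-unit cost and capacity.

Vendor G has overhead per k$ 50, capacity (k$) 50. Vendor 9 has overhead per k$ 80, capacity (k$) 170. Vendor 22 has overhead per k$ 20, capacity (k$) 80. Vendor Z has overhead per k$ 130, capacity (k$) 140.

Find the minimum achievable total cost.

8100

Fill from the cheapest source first.
Vendor 22 (20): use full 80 — 100 k$ to go.
Vendor G (50): use full 50 — 50 k$ to go.
Vendor 9 (80): take the remaining 50 — done.
Vendor Z: unused.
Cost = 80×20 + 50×50 + 50×80 = 8100.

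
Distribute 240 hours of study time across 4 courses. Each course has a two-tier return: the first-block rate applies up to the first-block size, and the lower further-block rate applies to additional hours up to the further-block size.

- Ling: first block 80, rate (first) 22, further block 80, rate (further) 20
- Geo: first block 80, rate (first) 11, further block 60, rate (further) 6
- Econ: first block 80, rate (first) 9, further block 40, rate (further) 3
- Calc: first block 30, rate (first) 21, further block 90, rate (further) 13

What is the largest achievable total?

Rank every tier by rate: Ling/tier1 22 > Calc/tier1 21 > Ling/tier2 20 > Calc/tier2 13 > Geo/tier1 11 > Econ/tier1 9 > Geo/tier2 6 > Econ/tier2 3.
Ling tier1 at 22: fill all 80 — 160 left.
Calc/tier1 (21): +30 — 130 left.
Fill Ling tier2 block (80 at 20) — 50 left.
Calc/tier2: +50 of 90 at 13; pool empty.
Total = 22×80 + 21×30 + 20×80 + 13×50 = 4640.

4640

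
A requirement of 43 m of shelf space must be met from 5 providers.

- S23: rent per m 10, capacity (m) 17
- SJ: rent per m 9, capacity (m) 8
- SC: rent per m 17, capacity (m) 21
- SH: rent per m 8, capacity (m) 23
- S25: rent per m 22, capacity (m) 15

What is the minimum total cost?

376

Use providers in increasing cost order.
Take 23 from SH at 8 ; need 20 more.
Take 8 from SJ at 9 ; need 12 more.
S23 at 10: take 12 of its 17 ; requirement met.
SC, S25: unused.
Cost = 23×8 + 8×9 + 12×10 = 376.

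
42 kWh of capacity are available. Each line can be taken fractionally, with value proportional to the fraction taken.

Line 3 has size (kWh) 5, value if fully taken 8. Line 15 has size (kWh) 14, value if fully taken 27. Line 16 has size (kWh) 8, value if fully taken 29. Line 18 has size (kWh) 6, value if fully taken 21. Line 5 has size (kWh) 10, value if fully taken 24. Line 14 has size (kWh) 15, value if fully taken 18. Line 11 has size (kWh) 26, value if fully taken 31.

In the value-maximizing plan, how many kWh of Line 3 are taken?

Rank by value-to-size ratio: Line 16 29/8≈3.62, Line 18 21/6≈3.5, Line 5 24/10≈2.4, Line 15 27/14≈1.93, Line 3 8/5≈1.6, Line 14 18/15≈1.2, Line 11 31/26≈1.19.
Take all of Line 16 (8 kWh, value 29) — 34 kWh left.
All 6 kWh of Line 18 fit (value 21) — 28 remain.
Take all of Line 5 (10 kWh, value 24) — 18 kWh left.
All 14 kWh of Line 15 fit (value 27) — 4 remain.
4 kWh left: a 4/5 share of Line 3 gives 8×4/5 = 6.4.

4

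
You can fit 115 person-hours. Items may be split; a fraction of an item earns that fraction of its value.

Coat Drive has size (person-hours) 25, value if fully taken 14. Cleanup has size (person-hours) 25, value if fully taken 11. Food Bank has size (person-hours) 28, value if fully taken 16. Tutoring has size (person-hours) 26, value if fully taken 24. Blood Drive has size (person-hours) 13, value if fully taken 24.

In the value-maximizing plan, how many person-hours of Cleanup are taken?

23

Best value per unit of size first: Blood Drive 24/13≈1.85, Tutoring 24/26≈0.923, Food Bank 16/28≈0.571, Coat Drive 14/25≈0.56, Cleanup 11/25≈0.44.
Take all of Blood Drive (13 person-hours, value 24) ; 102 person-hours left.
All 26 person-hours of Tutoring fit (value 24) ; 76 remain.
All 28 person-hours of Food Bank fit (value 16) ; 48 remain.
All 25 person-hours of Coat Drive fit (value 14) ; 23 remain.
Only 23 person-hours remain; take 23/25 of Cleanup for value 11×23/25 = 10.12.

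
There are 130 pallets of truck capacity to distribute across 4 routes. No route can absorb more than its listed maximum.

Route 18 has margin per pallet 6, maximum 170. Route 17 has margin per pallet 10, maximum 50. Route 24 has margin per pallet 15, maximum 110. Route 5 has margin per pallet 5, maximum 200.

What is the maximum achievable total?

Highest margin per pallet first: Route 24 15 > Route 17 10 > Route 18 6 > Route 5 5.
Route 24 takes 110 to reach its cap of 110 — 20 left.
Only 20 left; Route 17 takes them to reach 20.
Total = 10×20 + 15×110 = 1850.

1850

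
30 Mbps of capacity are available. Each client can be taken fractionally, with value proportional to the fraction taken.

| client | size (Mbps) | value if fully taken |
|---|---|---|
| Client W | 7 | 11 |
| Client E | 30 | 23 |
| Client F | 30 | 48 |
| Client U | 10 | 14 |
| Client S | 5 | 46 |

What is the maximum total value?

86

Best value per unit of size first: Client S 46/5≈9.2, Client F 48/30≈1.6, Client W 11/7≈1.57, Client U 14/10≈1.4, Client E 23/30≈0.767.
Take all of Client S (5 Mbps, value 46) → 25 Mbps left.
Fill the last 25 Mbps with part of Client F: 25/30 of it earns 40.
Total value = 86.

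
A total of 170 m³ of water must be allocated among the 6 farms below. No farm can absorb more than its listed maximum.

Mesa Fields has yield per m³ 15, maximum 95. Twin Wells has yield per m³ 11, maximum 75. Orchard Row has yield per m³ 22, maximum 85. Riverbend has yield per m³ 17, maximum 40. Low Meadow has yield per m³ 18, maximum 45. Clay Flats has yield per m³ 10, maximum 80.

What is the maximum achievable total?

3360

Highest yield per m³ first: Orchard Row 22 > Low Meadow 18 > Riverbend 17 > Mesa Fields 15 > Twin Wells 11 > Clay Flats 10.
Orchard Row takes 85 to reach its cap of 85 ; 85 left.
Give Low Meadow 45 to hit its cap of 45 ; 40 left.
Riverbend: +40 to 40 (cap) ; 0 left.
Total = 22×85 + 17×40 + 18×45 = 3360.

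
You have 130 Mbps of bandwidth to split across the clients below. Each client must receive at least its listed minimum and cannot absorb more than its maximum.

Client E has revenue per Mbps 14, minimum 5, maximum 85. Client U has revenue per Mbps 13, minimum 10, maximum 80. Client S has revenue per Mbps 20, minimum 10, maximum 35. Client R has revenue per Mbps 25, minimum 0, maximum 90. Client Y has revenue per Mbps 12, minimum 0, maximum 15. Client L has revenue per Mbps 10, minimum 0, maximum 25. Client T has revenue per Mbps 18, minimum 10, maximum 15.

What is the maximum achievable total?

Meeting every minimum uses 5+10+10+0+0+0+10 = 35 Mbps, leaving 95.
Order the clients by revenue per Mbps: Client R 25 > Client S 20 > Client T 18 > Client E 14 > Client U 13 > Client Y 12 > Client L 10.
Client R takes 90 more to reach its cap of 90 → 5 left.
Client S has room for 25 more but only 5 remain, so it gets 15.
Total = 14×5 + 13×10 + 20×15 + 25×90 + 18×10 = 2930.

2930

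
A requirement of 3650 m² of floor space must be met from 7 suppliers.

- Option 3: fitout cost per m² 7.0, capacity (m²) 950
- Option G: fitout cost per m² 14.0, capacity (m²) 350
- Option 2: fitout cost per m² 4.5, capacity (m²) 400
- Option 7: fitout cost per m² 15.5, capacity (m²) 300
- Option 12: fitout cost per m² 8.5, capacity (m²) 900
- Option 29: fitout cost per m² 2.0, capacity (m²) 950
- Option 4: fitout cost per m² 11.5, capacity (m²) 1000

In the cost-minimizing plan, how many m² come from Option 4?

Fill from the cheapest supplier first.
Option 29 (2.0): use full 950 — 2700 m² to go.
Option 2 (4.5): use full 400 — 2300 m² to go.
Option 3 at 7.0: take all 950 m² — 1350 still needed.
Option 12 at 8.5: take all 900 m² — 450 still needed.
Take 450 from Option 4 at 11.5 to finish.
Option G, Option 7: unused.

450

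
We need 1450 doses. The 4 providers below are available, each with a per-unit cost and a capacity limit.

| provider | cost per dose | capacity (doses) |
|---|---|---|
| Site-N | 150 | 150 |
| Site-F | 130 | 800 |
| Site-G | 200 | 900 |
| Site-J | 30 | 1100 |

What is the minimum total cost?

78500

Cheapest first:
Take 1100 from Site-J at 30 → need 350 more.
Site-F (130): take the remaining 350 → done.
Site-N, Site-G: unused.
Cost = 1100×30 + 350×130 = 78500.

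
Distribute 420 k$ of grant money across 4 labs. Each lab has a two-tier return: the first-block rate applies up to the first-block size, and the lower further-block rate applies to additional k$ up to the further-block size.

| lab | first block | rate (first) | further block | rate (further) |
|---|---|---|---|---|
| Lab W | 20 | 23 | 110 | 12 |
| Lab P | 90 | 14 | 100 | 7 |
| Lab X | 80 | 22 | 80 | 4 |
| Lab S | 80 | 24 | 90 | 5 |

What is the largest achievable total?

Rank every tier by rate: Lab S/tier1 24 > Lab W/tier1 23 > Lab X/tier1 22 > Lab P/tier1 14 > Lab W/tier2 12 > Lab P/tier2 7 > Lab S/tier2 5 > Lab X/tier2 4.
Fill Lab S tier1 block (80 at 24) — 340 left.
Lab W tier1 at 23: fill all 20 — 320 left.
Lab X/tier1 (22): +80 — 240 left.
Lab P/tier1 (14): +90 — 150 left.
Lab W/tier2 (12): +110 — 40 left.
Lab P/tier2: +40 of 100 at 7; pool empty.
Total = 24×80 + 23×20 + 22×80 + 14×90 + 12×110 + 7×40 = 7000.

7000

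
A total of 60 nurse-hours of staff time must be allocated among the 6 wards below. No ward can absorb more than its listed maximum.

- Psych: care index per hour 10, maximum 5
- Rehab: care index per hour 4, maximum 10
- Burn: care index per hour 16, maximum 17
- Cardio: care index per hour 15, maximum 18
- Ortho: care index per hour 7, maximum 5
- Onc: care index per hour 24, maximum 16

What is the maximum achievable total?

Highest care index per hour first: Onc 24 > Burn 16 > Cardio 15 > Psych 10 > Ortho 7 > Rehab 4.
Onc: +16 to 16 (cap) → 44 left.
Burn takes 17 to reach its cap of 17 → 27 left.
Give Cardio 18 to hit its cap of 18 → 9 left.
Give Psych 5 to hit its cap of 5 → 4 left.
Only 4 left; Ortho takes them to reach 4.
Total = 10×5 + 16×17 + 15×18 + 7×4 + 24×16 = 1004.

1004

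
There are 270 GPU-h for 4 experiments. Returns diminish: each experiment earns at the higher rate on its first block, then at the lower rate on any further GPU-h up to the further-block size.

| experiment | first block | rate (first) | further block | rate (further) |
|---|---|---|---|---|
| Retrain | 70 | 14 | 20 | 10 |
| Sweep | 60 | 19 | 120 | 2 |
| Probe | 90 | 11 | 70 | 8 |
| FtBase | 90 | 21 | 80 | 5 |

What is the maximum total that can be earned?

Rank every tier by rate: FtBase/first 21 > Sweep/first 19 > Retrain/first 14 > Probe/first 11 > Retrain/second 10 > Probe/second 8 > FtBase/second 5 > Sweep/second 2.
FtBase/first (21): +90 ; 180 left.
Sweep/first (19): +60 ; 120 left.
Retrain first at 14: fill all 70 ; 50 left.
Probe/first: +50 of 90 at 11; pool empty.
Total = 21×90 + 19×60 + 14×70 + 11×50 = 4560.

4560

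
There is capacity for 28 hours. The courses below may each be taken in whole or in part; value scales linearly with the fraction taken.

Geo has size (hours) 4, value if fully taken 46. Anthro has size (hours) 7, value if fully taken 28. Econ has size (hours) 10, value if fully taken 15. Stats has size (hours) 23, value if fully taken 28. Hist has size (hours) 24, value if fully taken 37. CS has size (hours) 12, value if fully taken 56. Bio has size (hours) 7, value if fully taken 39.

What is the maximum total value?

Best value per unit of size first: Geo 46/4≈11.5, Bio 39/7≈5.57, CS 56/12≈4.67, Anthro 28/7≈4, Hist 37/24≈1.54, Econ 15/10≈1.5, Stats 28/23≈1.22.
All 4 hours of Geo fit (value 46) → 24 remain.
All 7 hours of Bio fit (value 39) → 17 remain.
CS: take in full, 12 hours for value 56 → 5 left.
Only 5 hours remain; take 5/7 of Anthro for value 28×5/7 = 20.
Total value = 161.

161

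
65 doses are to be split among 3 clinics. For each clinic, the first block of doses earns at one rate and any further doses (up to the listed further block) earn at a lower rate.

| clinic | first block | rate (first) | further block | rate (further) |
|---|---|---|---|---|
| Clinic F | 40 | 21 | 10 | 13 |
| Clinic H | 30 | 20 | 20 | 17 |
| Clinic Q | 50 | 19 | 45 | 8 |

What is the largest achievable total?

Rank every tier by rate: Clinic F/first 21 > Clinic H/first 20 > Clinic Q/first 19 > Clinic H/second 17 > Clinic F/second 13 > Clinic Q/second 8.
Clinic F first at 21: fill all 40 → 25 left.
25 remain; put them into Clinic H first at 20.
Total = 21×40 + 20×25 = 1340.

1340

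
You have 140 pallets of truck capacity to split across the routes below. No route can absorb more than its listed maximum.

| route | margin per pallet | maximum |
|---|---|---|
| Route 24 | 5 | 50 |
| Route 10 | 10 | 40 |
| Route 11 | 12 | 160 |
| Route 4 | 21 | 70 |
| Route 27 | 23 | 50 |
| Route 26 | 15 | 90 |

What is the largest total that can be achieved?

2920

Highest margin per pallet first: Route 27 23 > Route 4 21 > Route 26 15 > Route 11 12 > Route 10 10 > Route 24 5.
Give Route 27 50 to hit its cap of 50 → 90 left.
Route 4 takes 70 to reach its cap of 70 → 20 left.
Only 20 left; Route 26 takes them to reach 20.
Total = 21×70 + 23×50 + 15×20 = 2920.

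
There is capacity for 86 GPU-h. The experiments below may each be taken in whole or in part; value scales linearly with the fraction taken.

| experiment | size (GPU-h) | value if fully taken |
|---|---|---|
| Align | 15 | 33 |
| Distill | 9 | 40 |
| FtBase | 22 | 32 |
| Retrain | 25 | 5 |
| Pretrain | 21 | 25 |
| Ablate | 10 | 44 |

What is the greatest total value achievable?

Sort by value density: Distill 40/9≈4.44, Ablate 44/10≈4.4, Align 33/15≈2.2, FtBase 32/22≈1.45, Pretrain 25/21≈1.19, Retrain 5/25≈0.2.
Take all of Distill (9 GPU-h, value 40) → 77 GPU-h left.
All 10 GPU-h of Ablate fit (value 44) → 67 remain.
Align: take in full, 15 GPU-h for value 33 → 52 left.
All 22 GPU-h of FtBase fit (value 32) → 30 remain.
All 21 GPU-h of Pretrain fit (value 25) → 9 remain.
9 GPU-h left: a 9/25 share of Retrain gives 5×9/25 = 1.8.
Total value = 175.8.

175.8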